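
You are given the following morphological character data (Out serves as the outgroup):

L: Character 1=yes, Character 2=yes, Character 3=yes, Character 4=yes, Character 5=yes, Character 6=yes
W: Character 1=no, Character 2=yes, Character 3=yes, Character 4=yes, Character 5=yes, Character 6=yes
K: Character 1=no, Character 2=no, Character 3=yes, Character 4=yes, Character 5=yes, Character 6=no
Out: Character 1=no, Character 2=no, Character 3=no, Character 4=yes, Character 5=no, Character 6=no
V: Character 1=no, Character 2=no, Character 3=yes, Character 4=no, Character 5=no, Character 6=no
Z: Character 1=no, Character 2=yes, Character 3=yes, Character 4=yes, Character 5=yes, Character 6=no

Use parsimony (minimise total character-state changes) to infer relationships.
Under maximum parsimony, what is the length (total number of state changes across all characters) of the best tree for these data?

Character polarity is set by the outgroup: the derived state is whichever differs from the outgroup's state, so for Character 4 the derived state is 'no', and for the remaining characters it is 'yes'.
Character 1 (derived state 'yes') is unique to L (autapomorphy; uninformative for grouping).
Character 2: derived state 'yes' in L, W, and Z only — synapomorphy for {L, W, Z}.
All ingroup taxa share the derived state 'yes' for Character 3; it defines the ingroup but does not resolve relationships within it.
Character 4: derived state 'no' in V only — an autapomorphy, so it tells us nothing about relationships among taxa.
Character 5 (derived state 'yes') is shared by K, L, W, and Z — a synapomorphy uniting that clade.
Only L and W show the derived state 'yes' for Character 6, supporting them as a clade.
Most parsimonious ingroup topology: (V,(K,(Z,(W,L)))).
Changes per character on this tree: Character 1: 1; Character 2: 1; Character 3: 1; Character 4: 1; Character 5: 1; Character 6: 1.
Total = 6.

6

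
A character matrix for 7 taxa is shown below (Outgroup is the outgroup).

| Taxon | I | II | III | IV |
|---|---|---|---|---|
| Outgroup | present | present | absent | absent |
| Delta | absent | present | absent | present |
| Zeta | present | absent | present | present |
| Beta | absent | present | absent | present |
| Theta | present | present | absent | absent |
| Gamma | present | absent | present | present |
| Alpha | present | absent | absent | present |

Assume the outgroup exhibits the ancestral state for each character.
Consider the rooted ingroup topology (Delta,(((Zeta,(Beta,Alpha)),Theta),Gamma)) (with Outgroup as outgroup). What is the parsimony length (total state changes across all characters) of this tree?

Map each character onto (Delta,(((Zeta,(Beta,Alpha)),Theta),Gamma)) (rooted by Outgroup) and count the minimum state changes it requires (Fitch parsimony):
I: 2; II: 3; III: 2; IV: 2.
Total tree length = 9.

9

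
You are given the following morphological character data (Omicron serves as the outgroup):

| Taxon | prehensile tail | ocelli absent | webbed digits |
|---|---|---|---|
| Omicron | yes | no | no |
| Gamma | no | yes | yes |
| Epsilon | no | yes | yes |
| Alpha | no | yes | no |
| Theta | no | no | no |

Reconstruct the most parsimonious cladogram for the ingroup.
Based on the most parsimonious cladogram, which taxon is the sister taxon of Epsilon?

Character polarity is set by the outgroup: the derived state is whichever differs from the outgroup's state, so for prehensile tail the derived state is 'no', and for the remaining characters it is 'yes'.
All ingroup taxa share the derived state 'no' for prehensile tail; it defines the ingroup but does not resolve relationships within it.
ocelli absent: derived state 'yes' in Alpha, Epsilon, and Gamma only — synapomorphy for {Alpha, Epsilon, Gamma}.
webbed digits: derived state 'yes' in Epsilon and Gamma only — synapomorphy for {Epsilon, Gamma}.
Most parsimonious ingroup topology: (((Gamma,Epsilon),Alpha),Theta).
Epsilon and Gamma form a cherry on this tree, so they are sister taxa.

Gamma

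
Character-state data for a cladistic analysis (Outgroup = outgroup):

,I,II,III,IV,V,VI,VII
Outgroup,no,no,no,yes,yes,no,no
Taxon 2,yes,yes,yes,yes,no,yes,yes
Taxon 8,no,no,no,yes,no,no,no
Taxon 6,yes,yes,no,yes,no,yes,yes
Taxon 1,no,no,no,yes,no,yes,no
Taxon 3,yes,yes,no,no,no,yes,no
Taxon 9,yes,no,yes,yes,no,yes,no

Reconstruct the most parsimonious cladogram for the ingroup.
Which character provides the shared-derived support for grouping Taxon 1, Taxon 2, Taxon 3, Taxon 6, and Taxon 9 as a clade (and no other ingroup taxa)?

VI

Character polarity is set by the outgroup: the derived state is whichever differs from the outgroup's state, so for IV, V the derived state is 'no', and for the remaining characters it is 'yes'.
I (derived state 'yes') is shared by Taxon 2, Taxon 3, Taxon 6, and Taxon 9 — a synapomorphy uniting that clade.
II (derived state 'yes') is shared by Taxon 2, Taxon 3, and Taxon 6 — a synapomorphy uniting that clade.
III groups Taxon 2 and Taxon 9, which is incompatible with the clades supported by the remaining characters; treating it as convergent (homoplasy) costs fewer steps than any alternative tree.
IV: derived state 'no' in Taxon 3 only — an autapomorphy, so it tells us nothing about relationships among taxa.
All ingroup taxa share the derived state 'no' for V; it defines the ingroup but does not resolve relationships within it.
Only Taxon 1, Taxon 2, Taxon 3, Taxon 6, and Taxon 9 show the derived state 'yes' for VI, supporting them as a clade.
Only Taxon 2 and Taxon 6 show the derived state 'yes' for VII, supporting them as a clade.
Most parsimonious ingroup topology: (((((Taxon 2,Taxon 6),Taxon 3),Taxon 9),Taxon 1),Taxon 8).
The clade {Taxon 1, Taxon 2, Taxon 3, Taxon 6, Taxon 9} is supported by VI: its derived state 'yes' occurs in exactly those taxa and in no other taxon (including the outgroup).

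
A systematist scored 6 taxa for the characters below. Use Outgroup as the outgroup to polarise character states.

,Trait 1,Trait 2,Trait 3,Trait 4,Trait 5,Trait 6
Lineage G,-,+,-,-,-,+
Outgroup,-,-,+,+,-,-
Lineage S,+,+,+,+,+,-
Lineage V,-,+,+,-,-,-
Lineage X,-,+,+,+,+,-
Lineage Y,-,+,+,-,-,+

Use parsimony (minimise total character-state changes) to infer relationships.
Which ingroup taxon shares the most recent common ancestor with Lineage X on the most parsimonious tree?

Character polarity is set by the outgroup: the derived state is whichever differs from the outgroup's state, so for Trait 3, Trait 4 the derived state is '-', and for the remaining characters it is '+'.
Trait 1 (derived state '+') is unique to Lineage S (autapomorphy; uninformative for grouping).
All ingroup taxa share the derived state '+' for Trait 2; it defines the ingroup but does not resolve relationships within it.
Trait 3: derived state '-' in Lineage G only — an autapomorphy, so it tells us nothing about relationships among taxa.
Trait 4: derived state '-' in Lineage G, Lineage V, and Lineage Y only — synapomorphy for {Lineage G, Lineage V, Lineage Y}.
Only Lineage S and Lineage X show the derived state '+' for Trait 5, supporting them as a clade.
Only Lineage G and Lineage Y show the derived state '+' for Trait 6, supporting them as a clade.
Most parsimonious ingroup topology: (((Lineage Y,Lineage G),Lineage V),(Lineage S,Lineage X)).
Lineage X and Lineage S form a cherry on this tree, so they are sister taxa.

Lineage S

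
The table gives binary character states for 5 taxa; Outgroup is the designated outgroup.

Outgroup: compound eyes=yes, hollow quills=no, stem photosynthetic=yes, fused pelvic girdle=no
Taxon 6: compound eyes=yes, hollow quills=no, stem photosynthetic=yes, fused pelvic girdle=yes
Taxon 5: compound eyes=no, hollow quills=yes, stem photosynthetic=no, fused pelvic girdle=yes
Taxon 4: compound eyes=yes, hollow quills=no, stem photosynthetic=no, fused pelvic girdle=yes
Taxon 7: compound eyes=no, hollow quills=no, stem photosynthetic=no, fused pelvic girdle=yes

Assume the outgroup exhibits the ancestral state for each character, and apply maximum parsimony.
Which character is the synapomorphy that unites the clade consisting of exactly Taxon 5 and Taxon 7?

Character polarity is set by the outgroup: the derived state is whichever differs from the outgroup's state, so for compound eyes, stem photosynthetic the derived state is 'no', and for the remaining characters it is 'yes'.
compound eyes (derived state 'no') is shared by Taxon 5 and Taxon 7 — a synapomorphy uniting that clade.
hollow quills (derived state 'yes') is unique to Taxon 5 (autapomorphy; uninformative for grouping).
stem photosynthetic: derived state 'no' in Taxon 4, Taxon 5, and Taxon 7 only — synapomorphy for {Taxon 4, Taxon 5, Taxon 7}.
All ingroup taxa share the derived state 'yes' for fused pelvic girdle; it defines the ingroup but does not resolve relationships within it.
Most parsimonious ingroup topology: (Taxon 6,((Taxon 5,Taxon 7),Taxon 4)).
The clade {Taxon 5, Taxon 7} is supported by compound eyes: its derived state 'no' occurs in exactly those taxa and in no other taxon (including the outgroup).

compound eyes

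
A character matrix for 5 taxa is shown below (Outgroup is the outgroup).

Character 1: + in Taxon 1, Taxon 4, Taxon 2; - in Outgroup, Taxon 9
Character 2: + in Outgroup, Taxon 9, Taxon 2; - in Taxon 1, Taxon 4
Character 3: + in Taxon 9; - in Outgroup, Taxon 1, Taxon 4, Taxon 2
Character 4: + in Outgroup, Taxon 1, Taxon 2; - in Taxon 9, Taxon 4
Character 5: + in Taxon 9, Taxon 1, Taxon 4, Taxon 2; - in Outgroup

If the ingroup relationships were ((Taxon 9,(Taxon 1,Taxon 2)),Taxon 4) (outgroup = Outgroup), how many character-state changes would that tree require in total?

Map each character onto ((Taxon 9,(Taxon 1,Taxon 2)),Taxon 4) (rooted by Outgroup) and count the minimum state changes it requires (Fitch parsimony):
Character 1: 2; Character 2: 2; Character 3: 1; Character 4: 2; Character 5: 1.
Total tree length = 8.

8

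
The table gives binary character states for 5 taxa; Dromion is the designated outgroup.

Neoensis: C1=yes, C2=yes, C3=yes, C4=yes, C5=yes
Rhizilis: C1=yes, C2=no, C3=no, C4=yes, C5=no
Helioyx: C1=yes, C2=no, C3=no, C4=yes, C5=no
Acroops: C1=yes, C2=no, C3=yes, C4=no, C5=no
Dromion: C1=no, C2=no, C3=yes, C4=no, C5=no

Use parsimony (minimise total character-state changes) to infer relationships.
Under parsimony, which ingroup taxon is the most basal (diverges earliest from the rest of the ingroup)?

Character polarity is set by the outgroup: the derived state is whichever differs from the outgroup's state, so for C3 the derived state is 'no', and for the remaining characters it is 'yes'.
All ingroup taxa share the derived state 'yes' for C1; it defines the ingroup but does not resolve relationships within it.
C2: derived state 'yes' in Neoensis only — an autapomorphy, so it tells us nothing about relationships among taxa.
C3 (derived state 'no') is shared by Helioyx and Rhizilis — a synapomorphy uniting that clade.
Only Helioyx, Neoensis, and Rhizilis show the derived state 'yes' for C4, supporting them as a clade.
C5 (derived state 'yes') is unique to Neoensis (autapomorphy; uninformative for grouping).
Most parsimonious ingroup topology: ((Neoensis,(Helioyx,Rhizilis)),Acroops).
Acroops is sister to the clade containing all other ingroup taxa, so it is the earliest-diverging (most basal) ingroup lineage.

Acroops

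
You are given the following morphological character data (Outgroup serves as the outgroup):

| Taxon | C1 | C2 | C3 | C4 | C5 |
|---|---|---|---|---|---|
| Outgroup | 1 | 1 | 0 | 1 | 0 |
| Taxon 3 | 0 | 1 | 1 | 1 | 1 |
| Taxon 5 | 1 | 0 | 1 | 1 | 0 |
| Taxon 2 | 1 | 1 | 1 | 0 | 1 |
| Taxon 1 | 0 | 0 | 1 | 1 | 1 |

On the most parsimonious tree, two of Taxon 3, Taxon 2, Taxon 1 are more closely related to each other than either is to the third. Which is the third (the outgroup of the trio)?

Character polarity is set by the outgroup: the derived state is whichever differs from the outgroup's state, so for C1, C2, C4 the derived state is '0', and for the remaining characters it is '1'.
Only Taxon 1 and Taxon 3 show the derived state '0' for C1, supporting them as a clade.
C2 (state '0') occurs in Taxon 1 and Taxon 5 but conflicts with the nesting implied by the other characters — most parsimoniously interpreted as homoplasy.
C3 (derived state '1') is shared by all ingroup taxa — unites the whole ingroup.
C4: derived state '0' in Taxon 2 only — an autapomorphy, so it tells us nothing about relationships among taxa.
C5: derived state '1' in Taxon 1, Taxon 2, and Taxon 3 only — synapomorphy for {Taxon 1, Taxon 2, Taxon 3}.
Most parsimonious ingroup topology: (((Taxon 3,Taxon 1),Taxon 2),Taxon 5).
Taxon 1 and Taxon 3 share a more recent common ancestor with each other than either does with Taxon 2, so Taxon 2 is the least closely related of the three.

Taxon 2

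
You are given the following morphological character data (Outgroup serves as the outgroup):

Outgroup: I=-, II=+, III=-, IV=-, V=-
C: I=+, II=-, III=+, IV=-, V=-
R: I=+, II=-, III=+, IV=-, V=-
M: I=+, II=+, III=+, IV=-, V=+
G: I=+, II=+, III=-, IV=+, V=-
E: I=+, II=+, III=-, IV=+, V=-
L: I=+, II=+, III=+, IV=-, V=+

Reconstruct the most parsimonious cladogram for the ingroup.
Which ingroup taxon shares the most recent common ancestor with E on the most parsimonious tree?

G

Character polarity is set by the outgroup: the derived state is whichever differs from the outgroup's state, so for II the derived state is '-', and for the remaining characters it is '+'.
All ingroup taxa share the derived state '+' for I; it defines the ingroup but does not resolve relationships within it.
II (derived state '-') is shared by C and R — a synapomorphy uniting that clade.
III (derived state '+') is shared by C, L, M, and R — a synapomorphy uniting that clade.
IV (derived state '+') is shared by E and G — a synapomorphy uniting that clade.
V (derived state '+') is shared by L and M — a synapomorphy uniting that clade.
Most parsimonious ingroup topology: (((C,R),(M,L)),(G,E)).
E and G form a cherry on this tree, so they are sister taxa.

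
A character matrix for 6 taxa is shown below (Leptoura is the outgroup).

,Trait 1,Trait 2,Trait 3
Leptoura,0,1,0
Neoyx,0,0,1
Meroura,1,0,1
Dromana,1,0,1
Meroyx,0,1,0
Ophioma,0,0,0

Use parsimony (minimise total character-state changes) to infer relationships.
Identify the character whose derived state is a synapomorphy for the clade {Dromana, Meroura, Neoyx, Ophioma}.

Character polarity is set by the outgroup: the derived state is whichever differs from the outgroup's state, so for Trait 2 the derived state is '0', and for the remaining characters it is '1'.
Trait 1 (derived state '1') is shared by Dromana and Meroura — a synapomorphy uniting that clade.
Trait 2 (derived state '0') is shared by Dromana, Meroura, Neoyx, and Ophioma — a synapomorphy uniting that clade.
Only Dromana, Meroura, and Neoyx show the derived state '1' for Trait 3, supporting them as a clade.
Most parsimonious ingroup topology: (((Neoyx,(Meroura,Dromana)),Ophioma),Meroyx).
The clade {Dromana, Meroura, Neoyx, Ophioma} is supported by Trait 2: its derived state '0' occurs in exactly those taxa and in no other taxon (including the outgroup).

Trait 2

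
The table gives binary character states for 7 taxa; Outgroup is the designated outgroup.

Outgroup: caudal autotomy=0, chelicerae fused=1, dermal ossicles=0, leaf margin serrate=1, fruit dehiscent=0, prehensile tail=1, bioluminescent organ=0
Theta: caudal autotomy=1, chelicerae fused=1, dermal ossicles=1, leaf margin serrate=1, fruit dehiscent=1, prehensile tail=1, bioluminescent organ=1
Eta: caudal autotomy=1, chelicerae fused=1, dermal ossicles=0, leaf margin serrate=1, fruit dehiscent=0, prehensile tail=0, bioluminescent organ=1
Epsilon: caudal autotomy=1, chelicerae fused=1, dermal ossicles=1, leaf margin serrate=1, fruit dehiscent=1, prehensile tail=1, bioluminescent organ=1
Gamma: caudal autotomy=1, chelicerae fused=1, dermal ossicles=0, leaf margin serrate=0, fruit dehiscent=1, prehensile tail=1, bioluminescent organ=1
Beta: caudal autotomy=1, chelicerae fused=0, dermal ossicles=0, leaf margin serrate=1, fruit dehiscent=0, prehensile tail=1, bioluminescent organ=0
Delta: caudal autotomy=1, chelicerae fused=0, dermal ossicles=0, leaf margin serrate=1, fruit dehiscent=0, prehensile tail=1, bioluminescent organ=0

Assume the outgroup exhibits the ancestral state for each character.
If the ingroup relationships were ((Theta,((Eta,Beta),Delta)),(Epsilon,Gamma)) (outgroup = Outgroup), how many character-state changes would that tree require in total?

12

Map each character onto ((Theta,((Eta,Beta),Delta)),(Epsilon,Gamma)) (rooted by Outgroup) and count the minimum state changes it requires (Fitch parsimony):
caudal autotomy: 1; chelicerae fused: 2; dermal ossicles: 2; leaf margin serrate: 1; fruit dehiscent: 2; prehensile tail: 1; bioluminescent organ: 3.
Total tree length = 12.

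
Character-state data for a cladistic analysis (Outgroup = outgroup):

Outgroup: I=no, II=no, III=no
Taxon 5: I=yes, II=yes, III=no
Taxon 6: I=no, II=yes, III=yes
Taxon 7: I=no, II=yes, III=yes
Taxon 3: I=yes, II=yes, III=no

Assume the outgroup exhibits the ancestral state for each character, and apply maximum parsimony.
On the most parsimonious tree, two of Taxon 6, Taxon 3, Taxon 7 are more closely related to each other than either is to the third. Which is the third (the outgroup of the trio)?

Taxon 3

The outgroup has state 'no' for every character, so 'yes' is the derived state throughout.
I: derived state 'yes' in Taxon 3 and Taxon 5 only — synapomorphy for {Taxon 3, Taxon 5}.
II (derived state 'yes') is shared by all ingroup taxa — unites the whole ingroup.
Only Taxon 6 and Taxon 7 show the derived state 'yes' for III, supporting them as a clade.
Most parsimonious ingroup topology: ((Taxon 5,Taxon 3),(Taxon 6,Taxon 7)).
Taxon 7 and Taxon 6 share a more recent common ancestor with each other than either does with Taxon 3, so Taxon 3 is the least closely related of the three.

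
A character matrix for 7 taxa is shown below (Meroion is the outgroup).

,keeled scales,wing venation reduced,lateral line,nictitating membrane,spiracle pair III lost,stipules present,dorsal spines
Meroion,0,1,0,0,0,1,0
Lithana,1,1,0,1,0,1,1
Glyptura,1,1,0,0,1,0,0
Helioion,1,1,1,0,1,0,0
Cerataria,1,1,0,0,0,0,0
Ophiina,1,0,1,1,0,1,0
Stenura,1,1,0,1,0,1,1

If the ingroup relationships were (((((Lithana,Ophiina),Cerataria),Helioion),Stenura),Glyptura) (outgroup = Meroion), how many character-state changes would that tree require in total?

13

Map each character onto (((((Lithana,Ophiina),Cerataria),Helioion),Stenura),Glyptura) (rooted by Meroion) and count the minimum state changes it requires (Fitch parsimony):
keeled scales: 1; wing venation reduced: 1; lateral line: 2; nictitating membrane: 2; spiracle pair III lost: 2; stipules present: 3; dorsal spines: 2.
Total tree length = 13.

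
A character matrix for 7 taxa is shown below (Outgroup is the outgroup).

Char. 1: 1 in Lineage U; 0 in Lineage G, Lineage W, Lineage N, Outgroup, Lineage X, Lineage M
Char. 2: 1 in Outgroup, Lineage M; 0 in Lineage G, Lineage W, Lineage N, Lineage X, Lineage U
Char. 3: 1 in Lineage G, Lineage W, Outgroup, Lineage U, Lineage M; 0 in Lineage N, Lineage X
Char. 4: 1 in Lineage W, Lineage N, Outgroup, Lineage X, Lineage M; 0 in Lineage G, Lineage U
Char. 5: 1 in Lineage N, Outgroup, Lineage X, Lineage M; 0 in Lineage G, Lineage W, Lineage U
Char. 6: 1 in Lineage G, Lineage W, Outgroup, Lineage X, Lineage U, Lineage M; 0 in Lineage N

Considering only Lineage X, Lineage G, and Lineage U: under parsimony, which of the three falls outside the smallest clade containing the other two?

Character polarity is set by the outgroup: the derived state is whichever differs from the outgroup's state, so for Char. 2, Char. 3, Char. 4, Char. 5, Char. 6 the derived state is '0', and for the remaining characters it is '1'.
Char. 1: derived state '1' in Lineage U only — an autapomorphy, so it tells us nothing about relationships among taxa.
Char. 2 (derived state '0') is shared by Lineage G, Lineage N, Lineage U, Lineage W, and Lineage X — a synapomorphy uniting that clade.
Char. 3: derived state '0' in Lineage N and Lineage X only — synapomorphy for {Lineage N, Lineage X}.
Char. 4 (derived state '0') is shared by Lineage G and Lineage U — a synapomorphy uniting that clade.
Char. 5 (derived state '0') is shared by Lineage G, Lineage U, and Lineage W — a synapomorphy uniting that clade.
Char. 6: derived state '0' in Lineage N only — an autapomorphy, so it tells us nothing about relationships among taxa.
Most parsimonious ingroup topology: (Lineage M,(((Lineage U,Lineage G),Lineage W),(Lineage X,Lineage N))).
Lineage G and Lineage U share a more recent common ancestor with each other than either does with Lineage X, so Lineage X is the least closely related of the three.

Lineage X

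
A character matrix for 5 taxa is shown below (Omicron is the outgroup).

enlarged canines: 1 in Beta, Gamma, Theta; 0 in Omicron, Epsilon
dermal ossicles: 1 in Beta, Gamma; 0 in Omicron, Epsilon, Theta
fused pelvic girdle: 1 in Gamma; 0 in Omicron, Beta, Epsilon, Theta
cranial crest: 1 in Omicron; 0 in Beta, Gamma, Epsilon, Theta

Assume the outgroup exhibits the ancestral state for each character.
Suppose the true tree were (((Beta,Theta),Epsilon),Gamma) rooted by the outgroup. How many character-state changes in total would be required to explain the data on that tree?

6

Map each character onto (((Beta,Theta),Epsilon),Gamma) (rooted by Omicron) and count the minimum state changes it requires (Fitch parsimony):
enlarged canines: 2; dermal ossicles: 2; fused pelvic girdle: 1; cranial crest: 1.
Total tree length = 6.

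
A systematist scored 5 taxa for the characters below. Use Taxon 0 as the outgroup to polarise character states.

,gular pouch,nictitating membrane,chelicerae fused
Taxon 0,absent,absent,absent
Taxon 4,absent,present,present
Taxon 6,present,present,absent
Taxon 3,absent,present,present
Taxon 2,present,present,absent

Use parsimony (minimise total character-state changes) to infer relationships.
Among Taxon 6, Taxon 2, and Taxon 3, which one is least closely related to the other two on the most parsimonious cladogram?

The outgroup has state 'absent' for every character, so 'present' is the derived state throughout.
gular pouch: derived state 'present' in Taxon 2 and Taxon 6 only — synapomorphy for {Taxon 2, Taxon 6}.
All ingroup taxa share the derived state 'present' for nictitating membrane; it defines the ingroup but does not resolve relationships within it.
chelicerae fused (derived state 'present') is shared by Taxon 3 and Taxon 4 — a synapomorphy uniting that clade.
Most parsimonious ingroup topology: ((Taxon 4,Taxon 3),(Taxon 6,Taxon 2)).
Taxon 2 and Taxon 6 share a more recent common ancestor with each other than either does with Taxon 3, so Taxon 3 is the least closely related of the three.

Taxon 3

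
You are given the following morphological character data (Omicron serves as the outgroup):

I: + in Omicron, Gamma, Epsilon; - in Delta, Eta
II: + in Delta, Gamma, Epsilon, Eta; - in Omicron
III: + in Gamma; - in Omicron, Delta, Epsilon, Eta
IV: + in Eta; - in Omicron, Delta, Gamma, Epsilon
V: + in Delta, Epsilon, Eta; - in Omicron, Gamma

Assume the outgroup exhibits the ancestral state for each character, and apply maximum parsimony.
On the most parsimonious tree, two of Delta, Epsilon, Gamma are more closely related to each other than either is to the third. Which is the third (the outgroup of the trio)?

Gamma

Character polarity is set by the outgroup: the derived state is whichever differs from the outgroup's state, so for I the derived state is '-', and for the remaining characters it is '+'.
I: derived state '-' in Delta and Eta only — synapomorphy for {Delta, Eta}.
All ingroup taxa share the derived state '+' for II; it defines the ingroup but does not resolve relationships within it.
III: derived state '+' in Gamma only — an autapomorphy, so it tells us nothing about relationships among taxa.
IV: derived state '+' in Eta only — an autapomorphy, so it tells us nothing about relationships among taxa.
Only Delta, Epsilon, and Eta show the derived state '+' for V, supporting them as a clade.
Most parsimonious ingroup topology: (((Delta,Eta),Epsilon),Gamma).
Delta and Epsilon share a more recent common ancestor with each other than either does with Gamma, so Gamma is the least closely related of the three.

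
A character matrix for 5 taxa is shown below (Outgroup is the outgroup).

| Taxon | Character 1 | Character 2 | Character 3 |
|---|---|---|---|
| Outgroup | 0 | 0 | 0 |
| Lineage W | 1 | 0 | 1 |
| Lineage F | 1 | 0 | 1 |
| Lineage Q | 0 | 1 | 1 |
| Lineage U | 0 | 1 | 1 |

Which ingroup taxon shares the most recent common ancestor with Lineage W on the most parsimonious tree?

Lineage F

The outgroup has state '0' for every character, so '1' is the derived state throughout.
Character 1: derived state '1' in Lineage F and Lineage W only — synapomorphy for {Lineage F, Lineage W}.
Character 2 (derived state '1') is shared by Lineage Q and Lineage U — a synapomorphy uniting that clade.
All ingroup taxa share the derived state '1' for Character 3; it defines the ingroup but does not resolve relationships within it.
Most parsimonious ingroup topology: ((Lineage W,Lineage F),(Lineage Q,Lineage U)).
Lineage W and Lineage F form a cherry on this tree, so they are sister taxa.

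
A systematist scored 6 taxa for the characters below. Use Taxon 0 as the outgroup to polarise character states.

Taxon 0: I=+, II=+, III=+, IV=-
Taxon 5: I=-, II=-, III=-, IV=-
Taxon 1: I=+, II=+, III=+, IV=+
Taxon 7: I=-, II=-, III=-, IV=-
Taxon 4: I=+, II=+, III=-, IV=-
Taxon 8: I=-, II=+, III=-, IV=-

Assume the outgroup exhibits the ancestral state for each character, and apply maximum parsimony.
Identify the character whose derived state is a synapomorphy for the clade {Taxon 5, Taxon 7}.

II

Character polarity is set by the outgroup: the derived state is whichever differs from the outgroup's state, so for I, II, III the derived state is '-', and for the remaining characters it is '+'.
I: derived state '-' in Taxon 5, Taxon 7, and Taxon 8 only — synapomorphy for {Taxon 5, Taxon 7, Taxon 8}.
II (derived state '-') is shared by Taxon 5 and Taxon 7 — a synapomorphy uniting that clade.
III (derived state '-') is shared by Taxon 4, Taxon 5, Taxon 7, and Taxon 8 — a synapomorphy uniting that clade.
IV (derived state '+') is unique to Taxon 1 (autapomorphy; uninformative for grouping).
Most parsimonious ingroup topology: ((((Taxon 5,Taxon 7),Taxon 8),Taxon 4),Taxon 1).
The clade {Taxon 5, Taxon 7} is supported by II: its derived state '-' occurs in exactly those taxa and in no other taxon (including the outgroup).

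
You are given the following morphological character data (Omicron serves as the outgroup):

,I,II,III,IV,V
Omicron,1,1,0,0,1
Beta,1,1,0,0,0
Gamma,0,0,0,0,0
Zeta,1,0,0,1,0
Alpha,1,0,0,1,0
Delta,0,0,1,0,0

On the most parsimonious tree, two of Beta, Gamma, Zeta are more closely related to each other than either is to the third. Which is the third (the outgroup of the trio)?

Character polarity is set by the outgroup: the derived state is whichever differs from the outgroup's state, so for I, II, V the derived state is '0', and for the remaining characters it is '1'.
I: derived state '0' in Delta and Gamma only — synapomorphy for {Delta, Gamma}.
Only Alpha, Delta, Gamma, and Zeta show the derived state '0' for II, supporting them as a clade.
III: derived state '1' in Delta only — an autapomorphy, so it tells us nothing about relationships among taxa.
IV (derived state '1') is shared by Alpha and Zeta — a synapomorphy uniting that clade.
All ingroup taxa share the derived state '0' for V; it defines the ingroup but does not resolve relationships within it.
Most parsimonious ingroup topology: (Beta,((Delta,Gamma),(Zeta,Alpha))).
Gamma and Zeta share a more recent common ancestor with each other than either does with Beta, so Beta is the least closely related of the three.

Beta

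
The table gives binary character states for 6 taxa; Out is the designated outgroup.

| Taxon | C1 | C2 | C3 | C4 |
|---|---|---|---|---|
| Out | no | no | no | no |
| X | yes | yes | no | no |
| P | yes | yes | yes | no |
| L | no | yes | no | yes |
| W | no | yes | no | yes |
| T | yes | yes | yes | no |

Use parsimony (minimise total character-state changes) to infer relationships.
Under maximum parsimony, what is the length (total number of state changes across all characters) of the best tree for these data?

4

The outgroup has state 'no' for every character, so 'yes' is the derived state throughout.
C1: derived state 'yes' in P, T, and X only — synapomorphy for {P, T, X}.
All ingroup taxa share the derived state 'yes' for C2; it defines the ingroup but does not resolve relationships within it.
Only P and T show the derived state 'yes' for C3, supporting them as a clade.
Only L and W show the derived state 'yes' for C4, supporting them as a clade.
Most parsimonious ingroup topology: ((X,(P,T)),(L,W)).
Changes per character on this tree: C1: 1; C2: 1; C3: 1; C4: 1.
Total = 4.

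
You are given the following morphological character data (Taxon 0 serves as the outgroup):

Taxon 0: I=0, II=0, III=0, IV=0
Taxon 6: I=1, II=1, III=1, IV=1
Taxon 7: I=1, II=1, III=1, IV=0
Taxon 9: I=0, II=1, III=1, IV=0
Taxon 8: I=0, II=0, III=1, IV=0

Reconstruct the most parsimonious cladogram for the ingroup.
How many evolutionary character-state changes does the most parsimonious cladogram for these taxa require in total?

4

The outgroup has state '0' for every character, so '1' is the derived state throughout.
Only Taxon 6 and Taxon 7 show the derived state '1' for I, supporting them as a clade.
II: derived state '1' in Taxon 6, Taxon 7, and Taxon 9 only — synapomorphy for {Taxon 6, Taxon 7, Taxon 9}.
III (derived state '1') is shared by all ingroup taxa — unites the whole ingroup.
IV (derived state '1') is unique to Taxon 6 (autapomorphy; uninformative for grouping).
Most parsimonious ingroup topology: (((Taxon 6,Taxon 7),Taxon 9),Taxon 8).
Changes per character on this tree: I: 1; II: 1; III: 1; IV: 1.
Total = 4.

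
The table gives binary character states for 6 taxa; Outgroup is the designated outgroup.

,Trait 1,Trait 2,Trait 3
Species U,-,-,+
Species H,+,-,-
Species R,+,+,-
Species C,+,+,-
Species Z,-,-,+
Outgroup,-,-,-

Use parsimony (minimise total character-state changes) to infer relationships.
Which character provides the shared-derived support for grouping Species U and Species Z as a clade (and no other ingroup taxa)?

The outgroup has state '-' for every character, so '+' is the derived state throughout.
Only Species C, Species H, and Species R show the derived state '+' for Trait 1, supporting them as a clade.
Trait 2: derived state '+' in Species C and Species R only — synapomorphy for {Species C, Species R}.
Trait 3: derived state '+' in Species U and Species Z only — synapomorphy for {Species U, Species Z}.
Most parsimonious ingroup topology: ((Species U,Species Z),((Species C,Species R),Species H)).
The clade {Species U, Species Z} is supported by Trait 3: its derived state '+' occurs in exactly those taxa and in no other taxon (including the outgroup).

Trait 3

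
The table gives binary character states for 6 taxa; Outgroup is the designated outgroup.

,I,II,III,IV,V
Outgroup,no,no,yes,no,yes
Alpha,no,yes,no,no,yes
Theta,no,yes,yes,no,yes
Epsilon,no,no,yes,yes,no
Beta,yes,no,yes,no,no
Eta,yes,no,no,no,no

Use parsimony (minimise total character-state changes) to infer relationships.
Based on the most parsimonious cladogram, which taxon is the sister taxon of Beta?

Character polarity is set by the outgroup: the derived state is whichever differs from the outgroup's state, so for III, V the derived state is 'no', and for the remaining characters it is 'yes'.
I: derived state 'yes' in Beta and Eta only — synapomorphy for {Beta, Eta}.
II: derived state 'yes' in Alpha and Theta only — synapomorphy for {Alpha, Theta}.
III (state 'no') occurs in Alpha and Eta but conflicts with the nesting implied by the other characters — most parsimoniously interpreted as homoplasy.
IV: derived state 'yes' in Epsilon only — an autapomorphy, so it tells us nothing about relationships among taxa.
Only Beta, Epsilon, and Eta show the derived state 'no' for V, supporting them as a clade.
Most parsimonious ingroup topology: ((Alpha,Theta),(Epsilon,(Beta,Eta))).
Beta and Eta form a cherry on this tree, so they are sister taxa.

Eta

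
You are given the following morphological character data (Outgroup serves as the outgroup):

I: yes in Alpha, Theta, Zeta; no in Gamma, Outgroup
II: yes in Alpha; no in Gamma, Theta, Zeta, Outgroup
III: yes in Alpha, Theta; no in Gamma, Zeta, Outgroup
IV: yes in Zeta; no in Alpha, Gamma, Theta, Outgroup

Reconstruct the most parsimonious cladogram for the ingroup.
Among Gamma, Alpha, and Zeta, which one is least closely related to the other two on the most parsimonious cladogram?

Gamma

The outgroup has state 'no' for every character, so 'yes' is the derived state throughout.
I (derived state 'yes') is shared by Alpha, Theta, and Zeta — a synapomorphy uniting that clade.
II: derived state 'yes' in Alpha only — an autapomorphy, so it tells us nothing about relationships among taxa.
Only Alpha and Theta show the derived state 'yes' for III, supporting them as a clade.
IV: derived state 'yes' in Zeta only — an autapomorphy, so it tells us nothing about relationships among taxa.
Most parsimonious ingroup topology: (Gamma,(Zeta,(Alpha,Theta))).
Alpha and Zeta share a more recent common ancestor with each other than either does with Gamma, so Gamma is the least closely related of the three.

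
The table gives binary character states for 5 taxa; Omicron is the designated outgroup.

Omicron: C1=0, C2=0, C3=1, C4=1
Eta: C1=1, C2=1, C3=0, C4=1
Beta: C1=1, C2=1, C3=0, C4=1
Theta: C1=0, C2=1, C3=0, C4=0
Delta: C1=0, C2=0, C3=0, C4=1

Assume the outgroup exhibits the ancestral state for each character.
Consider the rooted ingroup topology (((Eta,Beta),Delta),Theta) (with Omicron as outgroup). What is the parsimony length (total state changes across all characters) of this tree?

Map each character onto (((Eta,Beta),Delta),Theta) (rooted by Omicron) and count the minimum state changes it requires (Fitch parsimony):
C1: 1; C2: 2; C3: 1; C4: 1.
Total tree length = 5.

5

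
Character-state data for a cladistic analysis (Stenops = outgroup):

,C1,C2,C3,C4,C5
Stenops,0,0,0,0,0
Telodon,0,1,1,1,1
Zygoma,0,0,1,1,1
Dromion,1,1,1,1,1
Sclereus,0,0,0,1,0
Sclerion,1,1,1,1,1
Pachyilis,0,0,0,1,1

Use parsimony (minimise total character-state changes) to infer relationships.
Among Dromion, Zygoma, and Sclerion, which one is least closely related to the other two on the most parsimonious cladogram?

The outgroup has state '0' for every character, so '1' is the derived state throughout.
C1 (derived state '1') is shared by Dromion and Sclerion — a synapomorphy uniting that clade.
C2: derived state '1' in Dromion, Sclerion, and Telodon only — synapomorphy for {Dromion, Sclerion, Telodon}.
C3: derived state '1' in Dromion, Sclerion, Telodon, and Zygoma only — synapomorphy for {Dromion, Sclerion, Telodon, Zygoma}.
All ingroup taxa share the derived state '1' for C4; it defines the ingroup but does not resolve relationships within it.
C5 (derived state '1') is shared by Dromion, Pachyilis, Sclerion, Telodon, and Zygoma — a synapomorphy uniting that clade.
Most parsimonious ingroup topology: ((((Telodon,(Dromion,Sclerion)),Zygoma),Pachyilis),Sclereus).
Dromion and Sclerion share a more recent common ancestor with each other than either does with Zygoma, so Zygoma is the least closely related of the three.

Zygoma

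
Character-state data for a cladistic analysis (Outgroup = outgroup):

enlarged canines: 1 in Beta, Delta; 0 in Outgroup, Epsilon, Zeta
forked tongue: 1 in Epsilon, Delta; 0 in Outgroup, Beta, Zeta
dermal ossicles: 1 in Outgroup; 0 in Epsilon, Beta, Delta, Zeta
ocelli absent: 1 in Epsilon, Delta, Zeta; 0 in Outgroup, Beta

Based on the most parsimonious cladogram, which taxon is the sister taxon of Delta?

Epsilon

Character polarity is set by the outgroup: the derived state is whichever differs from the outgroup's state, so for dermal ossicles the derived state is '0', and for the remaining characters it is '1'.
enlarged canines (state '1') occurs in Beta and Delta but conflicts with the nesting implied by the other characters — most parsimoniously interpreted as homoplasy.
Only Delta and Epsilon show the derived state '1' for forked tongue, supporting them as a clade.
dermal ossicles (derived state '0') is shared by all ingroup taxa — unites the whole ingroup.
ocelli absent: derived state '1' in Delta, Epsilon, and Zeta only — synapomorphy for {Delta, Epsilon, Zeta}.
Most parsimonious ingroup topology: (((Epsilon,Delta),Zeta),Beta).
Delta and Epsilon form a cherry on this tree, so they are sister taxa.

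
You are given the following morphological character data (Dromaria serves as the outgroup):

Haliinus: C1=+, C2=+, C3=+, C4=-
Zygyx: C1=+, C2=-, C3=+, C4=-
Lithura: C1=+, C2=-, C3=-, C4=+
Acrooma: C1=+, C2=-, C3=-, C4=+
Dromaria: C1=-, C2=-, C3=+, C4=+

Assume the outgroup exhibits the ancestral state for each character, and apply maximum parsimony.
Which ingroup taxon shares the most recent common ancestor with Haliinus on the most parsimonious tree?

Character polarity is set by the outgroup: the derived state is whichever differs from the outgroup's state, so for C3, C4 the derived state is '-', and for the remaining characters it is '+'.
C1 (derived state '+') is shared by all ingroup taxa — unites the whole ingroup.
C2 (derived state '+') is unique to Haliinus (autapomorphy; uninformative for grouping).
C3 (derived state '-') is shared by Acrooma and Lithura — a synapomorphy uniting that clade.
C4 (derived state '-') is shared by Haliinus and Zygyx — a synapomorphy uniting that clade.
Most parsimonious ingroup topology: ((Zygyx,Haliinus),(Lithura,Acrooma)).
Haliinus and Zygyx form a cherry on this tree, so they are sister taxa.

Zygyx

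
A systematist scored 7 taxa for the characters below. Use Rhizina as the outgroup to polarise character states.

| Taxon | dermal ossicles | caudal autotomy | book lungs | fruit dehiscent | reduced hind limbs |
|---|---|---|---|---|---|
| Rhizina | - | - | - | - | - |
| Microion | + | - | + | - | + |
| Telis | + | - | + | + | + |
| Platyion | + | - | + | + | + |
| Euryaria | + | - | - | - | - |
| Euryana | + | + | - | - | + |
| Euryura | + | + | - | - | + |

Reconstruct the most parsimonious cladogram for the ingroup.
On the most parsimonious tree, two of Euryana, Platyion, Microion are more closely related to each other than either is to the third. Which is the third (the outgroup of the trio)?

The outgroup has state '-' for every character, so '+' is the derived state throughout.
All ingroup taxa share the derived state '+' for dermal ossicles; it defines the ingroup but does not resolve relationships within it.
Only Euryana and Euryura show the derived state '+' for caudal autotomy, supporting them as a clade.
book lungs: derived state '+' in Microion, Platyion, and Telis only — synapomorphy for {Microion, Platyion, Telis}.
fruit dehiscent: derived state '+' in Platyion and Telis only — synapomorphy for {Platyion, Telis}.
Only Euryana, Euryura, Microion, Platyion, and Telis show the derived state '+' for reduced hind limbs, supporting them as a clade.
Most parsimonious ingroup topology: (((Microion,(Telis,Platyion)),(Euryana,Euryura)),Euryaria).
Microion and Platyion share a more recent common ancestor with each other than either does with Euryana, so Euryana is the least closely related of the three.

Euryana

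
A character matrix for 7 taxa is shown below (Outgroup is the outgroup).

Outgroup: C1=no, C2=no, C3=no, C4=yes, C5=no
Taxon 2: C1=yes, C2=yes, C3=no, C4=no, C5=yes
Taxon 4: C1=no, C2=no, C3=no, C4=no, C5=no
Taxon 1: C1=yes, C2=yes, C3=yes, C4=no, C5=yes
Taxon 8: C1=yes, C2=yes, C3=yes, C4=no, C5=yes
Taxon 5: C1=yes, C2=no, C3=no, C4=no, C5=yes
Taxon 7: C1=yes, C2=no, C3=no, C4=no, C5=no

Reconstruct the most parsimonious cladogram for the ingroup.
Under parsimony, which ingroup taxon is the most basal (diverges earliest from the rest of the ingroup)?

Taxon 4

Character polarity is set by the outgroup: the derived state is whichever differs from the outgroup's state, so for C4 the derived state is 'no', and for the remaining characters it is 'yes'.
C1: derived state 'yes' in Taxon 1, Taxon 2, Taxon 5, Taxon 7, and Taxon 8 only — synapomorphy for {Taxon 1, Taxon 2, Taxon 5, Taxon 7, Taxon 8}.
C2: derived state 'yes' in Taxon 1, Taxon 2, and Taxon 8 only — synapomorphy for {Taxon 1, Taxon 2, Taxon 8}.
C3 (derived state 'yes') is shared by Taxon 1 and Taxon 8 — a synapomorphy uniting that clade.
C4 (derived state 'no') is shared by all ingroup taxa — unites the whole ingroup.
C5: derived state 'yes' in Taxon 1, Taxon 2, Taxon 5, and Taxon 8 only — synapomorphy for {Taxon 1, Taxon 2, Taxon 5, Taxon 8}.
Most parsimonious ingroup topology: ((((Taxon 2,(Taxon 1,Taxon 8)),Taxon 5),Taxon 7),Taxon 4).
Taxon 4 is sister to the clade containing all other ingroup taxa, so it is the earliest-diverging (most basal) ingroup lineage.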